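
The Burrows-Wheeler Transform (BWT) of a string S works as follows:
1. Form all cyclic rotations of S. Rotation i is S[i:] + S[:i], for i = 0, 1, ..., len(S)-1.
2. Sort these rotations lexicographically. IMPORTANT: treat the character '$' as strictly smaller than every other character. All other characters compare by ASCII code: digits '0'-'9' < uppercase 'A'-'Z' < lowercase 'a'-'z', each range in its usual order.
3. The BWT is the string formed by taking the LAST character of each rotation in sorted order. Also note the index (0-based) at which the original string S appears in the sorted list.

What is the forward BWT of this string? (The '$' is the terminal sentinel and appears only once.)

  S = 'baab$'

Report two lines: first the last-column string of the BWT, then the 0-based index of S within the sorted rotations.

Answer: bbaa$
4

Derivation:
All 5 rotations (rotation i = S[i:]+S[:i]):
  rot[0] = baab$
  rot[1] = aab$b
  rot[2] = ab$ba
  rot[3] = b$baa
  rot[4] = $baab
Sorted (with $ < everything):
  sorted[0] = $baab  (last char: 'b')
  sorted[1] = aab$b  (last char: 'b')
  sorted[2] = ab$ba  (last char: 'a')
  sorted[3] = b$baa  (last char: 'a')
  sorted[4] = baab$  (last char: '$')
Last column: bbaa$
Original string S is at sorted index 4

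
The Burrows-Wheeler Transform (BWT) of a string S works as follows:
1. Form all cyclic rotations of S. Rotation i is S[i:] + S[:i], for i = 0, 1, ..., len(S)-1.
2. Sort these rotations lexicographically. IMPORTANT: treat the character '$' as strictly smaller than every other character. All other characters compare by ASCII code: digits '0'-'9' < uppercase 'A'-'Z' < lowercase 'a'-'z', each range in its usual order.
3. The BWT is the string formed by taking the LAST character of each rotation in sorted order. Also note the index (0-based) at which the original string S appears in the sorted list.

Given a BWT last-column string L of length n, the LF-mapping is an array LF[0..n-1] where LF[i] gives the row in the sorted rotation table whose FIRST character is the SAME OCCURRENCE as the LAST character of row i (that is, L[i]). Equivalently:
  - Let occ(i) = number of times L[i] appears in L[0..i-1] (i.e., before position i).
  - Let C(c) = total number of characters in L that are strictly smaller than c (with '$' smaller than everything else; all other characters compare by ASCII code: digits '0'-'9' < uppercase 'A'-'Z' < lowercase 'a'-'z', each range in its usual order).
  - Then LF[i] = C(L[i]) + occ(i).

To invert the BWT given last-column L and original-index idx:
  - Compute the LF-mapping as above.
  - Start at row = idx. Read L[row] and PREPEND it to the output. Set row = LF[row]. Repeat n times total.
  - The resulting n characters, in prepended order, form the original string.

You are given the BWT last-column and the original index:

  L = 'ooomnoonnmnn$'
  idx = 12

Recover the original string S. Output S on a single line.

Answer: onomomnnnono$

Derivation:
LF mapping: 8 9 10 1 3 11 12 4 5 2 6 7 0
Walk LF starting at row 12, prepending L[row]:
  step 1: row=12, L[12]='$', prepend. Next row=LF[12]=0
  step 2: row=0, L[0]='o', prepend. Next row=LF[0]=8
  step 3: row=8, L[8]='n', prepend. Next row=LF[8]=5
  step 4: row=5, L[5]='o', prepend. Next row=LF[5]=11
  step 5: row=11, L[11]='n', prepend. Next row=LF[11]=7
  step 6: row=7, L[7]='n', prepend. Next row=LF[7]=4
  step 7: row=4, L[4]='n', prepend. Next row=LF[4]=3
  step 8: row=3, L[3]='m', prepend. Next row=LF[3]=1
  step 9: row=1, L[1]='o', prepend. Next row=LF[1]=9
  step 10: row=9, L[9]='m', prepend. Next row=LF[9]=2
  step 11: row=2, L[2]='o', prepend. Next row=LF[2]=10
  step 12: row=10, L[10]='n', prepend. Next row=LF[10]=6
  step 13: row=6, L[6]='o', prepend. Next row=LF[6]=12
Reversed output: onomomnnnono$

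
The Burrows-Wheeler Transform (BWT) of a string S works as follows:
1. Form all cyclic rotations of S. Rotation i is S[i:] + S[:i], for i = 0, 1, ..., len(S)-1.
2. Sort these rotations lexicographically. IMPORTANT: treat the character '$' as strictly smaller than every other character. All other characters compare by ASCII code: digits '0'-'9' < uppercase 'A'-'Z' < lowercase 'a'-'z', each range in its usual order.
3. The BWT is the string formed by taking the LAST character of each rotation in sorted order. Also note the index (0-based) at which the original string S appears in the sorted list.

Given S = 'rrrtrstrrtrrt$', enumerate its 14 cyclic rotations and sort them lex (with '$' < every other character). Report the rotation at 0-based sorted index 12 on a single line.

All 14 rotations (rotation i = S[i:]+S[:i]):
  rot[0] = rrrtrstrrtrrt$
  rot[1] = rrtrstrrtrrt$r
  rot[2] = rtrstrrtrrt$rr
  rot[3] = trstrrtrrt$rrr
  rot[4] = rstrrtrrt$rrrt
  rot[5] = strrtrrt$rrrtr
  rot[6] = trrtrrt$rrrtrs
  rot[7] = rrtrrt$rrrtrst
  rot[8] = rtrrt$rrrtrstr
  rot[9] = trrt$rrrtrstrr
  rot[10] = rrt$rrrtrstrrt
  rot[11] = rt$rrrtrstrrtr
  rot[12] = t$rrrtrstrrtrr
  rot[13] = $rrrtrstrrtrrt
Sorted (with $ < everything):
  sorted[0] = $rrrtrstrrtrrt
  sorted[1] = rrrtrstrrtrrt$
  sorted[2] = rrt$rrrtrstrrt
  sorted[3] = rrtrrt$rrrtrst
  sorted[4] = rrtrstrrtrrt$r
  sorted[5] = rstrrtrrt$rrrt
  sorted[6] = rt$rrrtrstrrtr
  sorted[7] = rtrrt$rrrtrstr
  sorted[8] = rtrstrrtrrt$rr
  sorted[9] = strrtrrt$rrrtr
  sorted[10] = t$rrrtrstrrtrr
  sorted[11] = trrt$rrrtrstrr
  sorted[12] = trrtrrt$rrrtrs
  sorted[13] = trstrrtrrt$rrr
sorted[12] = trrtrrt$rrrtrs

Answer: trrtrrt$rrrtrs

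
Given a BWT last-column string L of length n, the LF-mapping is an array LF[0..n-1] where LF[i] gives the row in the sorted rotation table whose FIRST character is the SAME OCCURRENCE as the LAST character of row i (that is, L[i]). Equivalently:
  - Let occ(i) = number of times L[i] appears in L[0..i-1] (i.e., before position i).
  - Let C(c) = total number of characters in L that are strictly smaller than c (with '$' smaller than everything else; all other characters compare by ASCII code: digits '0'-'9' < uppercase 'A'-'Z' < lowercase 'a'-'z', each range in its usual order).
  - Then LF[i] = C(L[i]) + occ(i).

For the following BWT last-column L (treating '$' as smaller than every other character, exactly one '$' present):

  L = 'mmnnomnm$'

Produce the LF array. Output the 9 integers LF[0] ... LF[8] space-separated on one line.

Answer: 1 2 5 6 8 3 7 4 0

Derivation:
Char counts: '$':1, 'm':4, 'n':3, 'o':1
C (first-col start): C('$')=0, C('m')=1, C('n')=5, C('o')=8
L[0]='m': occ=0, LF[0]=C('m')+0=1+0=1
L[1]='m': occ=1, LF[1]=C('m')+1=1+1=2
L[2]='n': occ=0, LF[2]=C('n')+0=5+0=5
L[3]='n': occ=1, LF[3]=C('n')+1=5+1=6
L[4]='o': occ=0, LF[4]=C('o')+0=8+0=8
L[5]='m': occ=2, LF[5]=C('m')+2=1+2=3
L[6]='n': occ=2, LF[6]=C('n')+2=5+2=7
L[7]='m': occ=3, LF[7]=C('m')+3=1+3=4
L[8]='$': occ=0, LF[8]=C('$')+0=0+0=0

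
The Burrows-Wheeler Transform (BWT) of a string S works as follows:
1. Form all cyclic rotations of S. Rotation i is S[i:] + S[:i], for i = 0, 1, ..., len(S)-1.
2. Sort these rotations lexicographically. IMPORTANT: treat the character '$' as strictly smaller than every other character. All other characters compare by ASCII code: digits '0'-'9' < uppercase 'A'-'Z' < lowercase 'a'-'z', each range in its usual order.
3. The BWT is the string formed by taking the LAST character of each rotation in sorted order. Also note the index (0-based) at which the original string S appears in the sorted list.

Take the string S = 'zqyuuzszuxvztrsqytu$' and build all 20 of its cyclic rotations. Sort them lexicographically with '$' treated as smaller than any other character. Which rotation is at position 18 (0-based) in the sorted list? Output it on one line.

All 20 rotations (rotation i = S[i:]+S[:i]):
  rot[0] = zqyuuzszuxvztrsqytu$
  rot[1] = qyuuzszuxvztrsqytu$z
  rot[2] = yuuzszuxvztrsqytu$zq
  rot[3] = uuzszuxvztrsqytu$zqy
  rot[4] = uzszuxvztrsqytu$zqyu
  rot[5] = zszuxvztrsqytu$zqyuu
  rot[6] = szuxvztrsqytu$zqyuuz
  rot[7] = zuxvztrsqytu$zqyuuzs
  rot[8] = uxvztrsqytu$zqyuuzsz
  rot[9] = xvztrsqytu$zqyuuzszu
  rot[10] = vztrsqytu$zqyuuzszux
  rot[11] = ztrsqytu$zqyuuzszuxv
  rot[12] = trsqytu$zqyuuzszuxvz
  rot[13] = rsqytu$zqyuuzszuxvzt
  rot[14] = sqytu$zqyuuzszuxvztr
  rot[15] = qytu$zqyuuzszuxvztrs
  rot[16] = ytu$zqyuuzszuxvztrsq
  rot[17] = tu$zqyuuzszuxvztrsqy
  rot[18] = u$zqyuuzszuxvztrsqyt
  rot[19] = $zqyuuzszuxvztrsqytu
Sorted (with $ < everything):
  sorted[0] = $zqyuuzszuxvztrsqytu
  sorted[1] = qytu$zqyuuzszuxvztrs
  sorted[2] = qyuuzszuxvztrsqytu$z
  sorted[3] = rsqytu$zqyuuzszuxvzt
  sorted[4] = sqytu$zqyuuzszuxvztr
  sorted[5] = szuxvztrsqytu$zqyuuz
  sorted[6] = trsqytu$zqyuuzszuxvz
  sorted[7] = tu$zqyuuzszuxvztrsqy
  sorted[8] = u$zqyuuzszuxvztrsqyt
  sorted[9] = uuzszuxvztrsqytu$zqy
  sorted[10] = uxvztrsqytu$zqyuuzsz
  sorted[11] = uzszuxvztrsqytu$zqyu
  sorted[12] = vztrsqytu$zqyuuzszux
  sorted[13] = xvztrsqytu$zqyuuzszu
  sorted[14] = ytu$zqyuuzszuxvztrsq
  sorted[15] = yuuzszuxvztrsqytu$zq
  sorted[16] = zqyuuzszuxvztrsqytu$
  sorted[17] = zszuxvztrsqytu$zqyuu
  sorted[18] = ztrsqytu$zqyuuzszuxv
  sorted[19] = zuxvztrsqytu$zqyuuzs
sorted[18] = ztrsqytu$zqyuuzszuxv

Answer: ztrsqytu$zqyuuzszuxv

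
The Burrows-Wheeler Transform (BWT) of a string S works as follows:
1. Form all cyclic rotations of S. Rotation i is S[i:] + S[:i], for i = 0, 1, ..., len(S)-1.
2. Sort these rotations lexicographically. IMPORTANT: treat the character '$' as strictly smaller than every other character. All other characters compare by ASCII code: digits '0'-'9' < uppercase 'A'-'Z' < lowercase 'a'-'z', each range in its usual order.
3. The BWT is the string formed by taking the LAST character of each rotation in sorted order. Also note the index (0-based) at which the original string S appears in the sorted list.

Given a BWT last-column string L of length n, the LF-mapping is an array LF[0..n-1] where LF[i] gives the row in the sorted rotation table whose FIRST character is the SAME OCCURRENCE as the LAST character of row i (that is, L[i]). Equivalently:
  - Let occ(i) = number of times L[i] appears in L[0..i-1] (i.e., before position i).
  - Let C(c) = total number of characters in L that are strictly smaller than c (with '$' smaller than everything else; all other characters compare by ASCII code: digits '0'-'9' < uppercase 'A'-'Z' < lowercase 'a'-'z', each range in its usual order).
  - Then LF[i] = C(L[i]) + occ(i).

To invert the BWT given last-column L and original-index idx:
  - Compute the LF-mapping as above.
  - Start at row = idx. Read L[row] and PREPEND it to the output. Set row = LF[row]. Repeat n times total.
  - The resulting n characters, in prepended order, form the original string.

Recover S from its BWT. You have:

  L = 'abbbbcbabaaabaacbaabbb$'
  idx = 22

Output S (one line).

LF mapping: 1 10 11 12 13 21 14 2 15 3 4 5 16 6 7 22 17 8 9 18 19 20 0
Walk LF starting at row 22, prepending L[row]:
  step 1: row=22, L[22]='$', prepend. Next row=LF[22]=0
  step 2: row=0, L[0]='a', prepend. Next row=LF[0]=1
  step 3: row=1, L[1]='b', prepend. Next row=LF[1]=10
  step 4: row=10, L[10]='a', prepend. Next row=LF[10]=4
  step 5: row=4, L[4]='b', prepend. Next row=LF[4]=13
  step 6: row=13, L[13]='a', prepend. Next row=LF[13]=6
  step 7: row=6, L[6]='b', prepend. Next row=LF[6]=14
  step 8: row=14, L[14]='a', prepend. Next row=LF[14]=7
  step 9: row=7, L[7]='a', prepend. Next row=LF[7]=2
  step 10: row=2, L[2]='b', prepend. Next row=LF[2]=11
  step 11: row=11, L[11]='a', prepend. Next row=LF[11]=5
  step 12: row=5, L[5]='c', prepend. Next row=LF[5]=21
  step 13: row=21, L[21]='b', prepend. Next row=LF[21]=20
  step 14: row=20, L[20]='b', prepend. Next row=LF[20]=19
  step 15: row=19, L[19]='b', prepend. Next row=LF[19]=18
  step 16: row=18, L[18]='a', prepend. Next row=LF[18]=9
  step 17: row=9, L[9]='a', prepend. Next row=LF[9]=3
  step 18: row=3, L[3]='b', prepend. Next row=LF[3]=12
  step 19: row=12, L[12]='b', prepend. Next row=LF[12]=16
  step 20: row=16, L[16]='b', prepend. Next row=LF[16]=17
  step 21: row=17, L[17]='a', prepend. Next row=LF[17]=8
  step 22: row=8, L[8]='b', prepend. Next row=LF[8]=15
  step 23: row=15, L[15]='c', prepend. Next row=LF[15]=22
Reversed output: cbabbbaabbbcabaabababa$

Answer: cbabbbaabbbcabaabababa$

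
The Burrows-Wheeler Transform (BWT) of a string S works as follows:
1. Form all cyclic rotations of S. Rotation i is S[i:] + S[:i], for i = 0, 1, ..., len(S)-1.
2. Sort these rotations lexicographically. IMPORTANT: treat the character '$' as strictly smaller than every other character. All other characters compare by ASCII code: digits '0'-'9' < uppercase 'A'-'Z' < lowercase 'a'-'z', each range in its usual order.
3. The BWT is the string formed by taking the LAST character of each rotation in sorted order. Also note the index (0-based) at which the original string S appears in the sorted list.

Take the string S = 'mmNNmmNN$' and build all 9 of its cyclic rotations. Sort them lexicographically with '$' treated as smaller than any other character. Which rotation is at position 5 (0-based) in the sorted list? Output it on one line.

All 9 rotations (rotation i = S[i:]+S[:i]):
  rot[0] = mmNNmmNN$
  rot[1] = mNNmmNN$m
  rot[2] = NNmmNN$mm
  rot[3] = NmmNN$mmN
  rot[4] = mmNN$mmNN
  rot[5] = mNN$mmNNm
  rot[6] = NN$mmNNmm
  rot[7] = N$mmNNmmN
  rot[8] = $mmNNmmNN
Sorted (with $ < everything):
  sorted[0] = $mmNNmmNN
  sorted[1] = N$mmNNmmN
  sorted[2] = NN$mmNNmm
  sorted[3] = NNmmNN$mm
  sorted[4] = NmmNN$mmN
  sorted[5] = mNN$mmNNm
  sorted[6] = mNNmmNN$m
  sorted[7] = mmNN$mmNN
  sorted[8] = mmNNmmNN$
sorted[5] = mNN$mmNNm

Answer: mNN$mmNNm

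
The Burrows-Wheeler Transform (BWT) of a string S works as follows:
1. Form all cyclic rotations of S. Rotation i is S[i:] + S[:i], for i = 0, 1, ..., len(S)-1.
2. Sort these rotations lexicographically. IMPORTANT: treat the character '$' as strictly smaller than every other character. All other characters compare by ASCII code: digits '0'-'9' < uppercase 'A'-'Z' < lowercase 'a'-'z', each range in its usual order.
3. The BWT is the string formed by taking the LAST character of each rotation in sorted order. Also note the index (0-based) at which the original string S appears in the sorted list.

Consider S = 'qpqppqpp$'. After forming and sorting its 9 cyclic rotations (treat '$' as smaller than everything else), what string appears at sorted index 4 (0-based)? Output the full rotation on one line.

Answer: pqpp$qpqp

Derivation:
All 9 rotations (rotation i = S[i:]+S[:i]):
  rot[0] = qpqppqpp$
  rot[1] = pqppqpp$q
  rot[2] = qppqpp$qp
  rot[3] = ppqpp$qpq
  rot[4] = pqpp$qpqp
  rot[5] = qpp$qpqpp
  rot[6] = pp$qpqppq
  rot[7] = p$qpqppqp
  rot[8] = $qpqppqpp
Sorted (with $ < everything):
  sorted[0] = $qpqppqpp
  sorted[1] = p$qpqppqp
  sorted[2] = pp$qpqppq
  sorted[3] = ppqpp$qpq
  sorted[4] = pqpp$qpqp
  sorted[5] = pqppqpp$q
  sorted[6] = qpp$qpqpp
  sorted[7] = qppqpp$qp
  sorted[8] = qpqppqpp$
sorted[4] = pqpp$qpqp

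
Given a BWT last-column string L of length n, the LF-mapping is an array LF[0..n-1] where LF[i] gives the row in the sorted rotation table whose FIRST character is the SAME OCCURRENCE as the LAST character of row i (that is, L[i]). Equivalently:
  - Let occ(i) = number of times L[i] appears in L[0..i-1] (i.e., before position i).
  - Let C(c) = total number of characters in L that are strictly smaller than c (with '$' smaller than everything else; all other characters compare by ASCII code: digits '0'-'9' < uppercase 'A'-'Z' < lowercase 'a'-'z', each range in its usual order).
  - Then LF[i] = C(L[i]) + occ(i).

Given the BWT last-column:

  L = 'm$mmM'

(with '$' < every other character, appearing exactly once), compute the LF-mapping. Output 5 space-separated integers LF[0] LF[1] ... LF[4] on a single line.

Answer: 2 0 3 4 1

Derivation:
Char counts: '$':1, 'M':1, 'm':3
C (first-col start): C('$')=0, C('M')=1, C('m')=2
L[0]='m': occ=0, LF[0]=C('m')+0=2+0=2
L[1]='$': occ=0, LF[1]=C('$')+0=0+0=0
L[2]='m': occ=1, LF[2]=C('m')+1=2+1=3
L[3]='m': occ=2, LF[3]=C('m')+2=2+2=4
L[4]='M': occ=0, LF[4]=C('M')+0=1+0=1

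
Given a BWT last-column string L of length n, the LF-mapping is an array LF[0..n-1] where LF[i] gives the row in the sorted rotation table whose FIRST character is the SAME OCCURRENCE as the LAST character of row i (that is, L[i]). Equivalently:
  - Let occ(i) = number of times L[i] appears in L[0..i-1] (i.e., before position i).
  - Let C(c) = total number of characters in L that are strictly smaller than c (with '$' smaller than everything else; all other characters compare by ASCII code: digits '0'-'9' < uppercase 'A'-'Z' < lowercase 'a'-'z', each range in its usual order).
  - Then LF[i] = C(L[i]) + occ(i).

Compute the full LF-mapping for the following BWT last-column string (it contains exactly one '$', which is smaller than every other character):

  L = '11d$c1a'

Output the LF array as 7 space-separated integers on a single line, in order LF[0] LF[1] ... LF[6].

Answer: 1 2 6 0 5 3 4

Derivation:
Char counts: '$':1, '1':3, 'a':1, 'c':1, 'd':1
C (first-col start): C('$')=0, C('1')=1, C('a')=4, C('c')=5, C('d')=6
L[0]='1': occ=0, LF[0]=C('1')+0=1+0=1
L[1]='1': occ=1, LF[1]=C('1')+1=1+1=2
L[2]='d': occ=0, LF[2]=C('d')+0=6+0=6
L[3]='$': occ=0, LF[3]=C('$')+0=0+0=0
L[4]='c': occ=0, LF[4]=C('c')+0=5+0=5
L[5]='1': occ=2, LF[5]=C('1')+2=1+2=3
L[6]='a': occ=0, LF[6]=C('a')+0=4+0=4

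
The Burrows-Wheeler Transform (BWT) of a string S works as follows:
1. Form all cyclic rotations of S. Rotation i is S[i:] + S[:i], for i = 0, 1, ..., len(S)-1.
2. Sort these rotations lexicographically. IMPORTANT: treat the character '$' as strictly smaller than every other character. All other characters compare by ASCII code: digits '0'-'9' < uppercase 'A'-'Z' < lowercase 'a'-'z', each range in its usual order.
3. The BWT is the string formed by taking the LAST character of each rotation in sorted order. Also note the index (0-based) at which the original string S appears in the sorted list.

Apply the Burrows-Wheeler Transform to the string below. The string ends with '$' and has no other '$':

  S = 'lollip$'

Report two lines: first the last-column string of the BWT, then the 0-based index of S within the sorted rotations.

Answer: pllo$li
4

Derivation:
All 7 rotations (rotation i = S[i:]+S[:i]):
  rot[0] = lollip$
  rot[1] = ollip$l
  rot[2] = llip$lo
  rot[3] = lip$lol
  rot[4] = ip$loll
  rot[5] = p$lolli
  rot[6] = $lollip
Sorted (with $ < everything):
  sorted[0] = $lollip  (last char: 'p')
  sorted[1] = ip$loll  (last char: 'l')
  sorted[2] = lip$lol  (last char: 'l')
  sorted[3] = llip$lo  (last char: 'o')
  sorted[4] = lollip$  (last char: '$')
  sorted[5] = ollip$l  (last char: 'l')
  sorted[6] = p$lolli  (last char: 'i')
Last column: pllo$li
Original string S is at sorted index 4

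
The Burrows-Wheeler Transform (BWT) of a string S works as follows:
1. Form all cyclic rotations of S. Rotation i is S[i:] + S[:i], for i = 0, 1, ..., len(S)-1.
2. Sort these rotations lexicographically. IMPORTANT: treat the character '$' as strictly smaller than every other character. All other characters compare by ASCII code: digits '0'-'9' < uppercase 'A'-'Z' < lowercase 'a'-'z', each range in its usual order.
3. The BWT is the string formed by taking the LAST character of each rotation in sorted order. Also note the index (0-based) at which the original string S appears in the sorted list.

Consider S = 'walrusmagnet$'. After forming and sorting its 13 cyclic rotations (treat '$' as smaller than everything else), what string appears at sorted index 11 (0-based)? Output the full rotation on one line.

All 13 rotations (rotation i = S[i:]+S[:i]):
  rot[0] = walrusmagnet$
  rot[1] = alrusmagnet$w
  rot[2] = lrusmagnet$wa
  rot[3] = rusmagnet$wal
  rot[4] = usmagnet$walr
  rot[5] = smagnet$walru
  rot[6] = magnet$walrus
  rot[7] = agnet$walrusm
  rot[8] = gnet$walrusma
  rot[9] = net$walrusmag
  rot[10] = et$walrusmagn
  rot[11] = t$walrusmagne
  rot[12] = $walrusmagnet
Sorted (with $ < everything):
  sorted[0] = $walrusmagnet
  sorted[1] = agnet$walrusm
  sorted[2] = alrusmagnet$w
  sorted[3] = et$walrusmagn
  sorted[4] = gnet$walrusma
  sorted[5] = lrusmagnet$wa
  sorted[6] = magnet$walrus
  sorted[7] = net$walrusmag
  sorted[8] = rusmagnet$wal
  sorted[9] = smagnet$walru
  sorted[10] = t$walrusmagne
  sorted[11] = usmagnet$walr
  sorted[12] = walrusmagnet$
sorted[11] = usmagnet$walr

Answer: usmagnet$walr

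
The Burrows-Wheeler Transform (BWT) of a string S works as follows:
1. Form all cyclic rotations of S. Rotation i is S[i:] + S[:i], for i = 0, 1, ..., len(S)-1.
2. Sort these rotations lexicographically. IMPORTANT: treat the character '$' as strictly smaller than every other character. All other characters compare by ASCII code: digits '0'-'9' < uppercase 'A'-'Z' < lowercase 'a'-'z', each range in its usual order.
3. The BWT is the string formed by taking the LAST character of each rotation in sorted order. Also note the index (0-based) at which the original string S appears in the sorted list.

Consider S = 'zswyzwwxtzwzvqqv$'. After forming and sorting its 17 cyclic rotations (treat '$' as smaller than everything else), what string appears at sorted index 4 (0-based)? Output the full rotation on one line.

All 17 rotations (rotation i = S[i:]+S[:i]):
  rot[0] = zswyzwwxtzwzvqqv$
  rot[1] = swyzwwxtzwzvqqv$z
  rot[2] = wyzwwxtzwzvqqv$zs
  rot[3] = yzwwxtzwzvqqv$zsw
  rot[4] = zwwxtzwzvqqv$zswy
  rot[5] = wwxtzwzvqqv$zswyz
  rot[6] = wxtzwzvqqv$zswyzw
  rot[7] = xtzwzvqqv$zswyzww
  rot[8] = tzwzvqqv$zswyzwwx
  rot[9] = zwzvqqv$zswyzwwxt
  rot[10] = wzvqqv$zswyzwwxtz
  rot[11] = zvqqv$zswyzwwxtzw
  rot[12] = vqqv$zswyzwwxtzwz
  rot[13] = qqv$zswyzwwxtzwzv
  rot[14] = qv$zswyzwwxtzwzvq
  rot[15] = v$zswyzwwxtzwzvqq
  rot[16] = $zswyzwwxtzwzvqqv
Sorted (with $ < everything):
  sorted[0] = $zswyzwwxtzwzvqqv
  sorted[1] = qqv$zswyzwwxtzwzv
  sorted[2] = qv$zswyzwwxtzwzvq
  sorted[3] = swyzwwxtzwzvqqv$z
  sorted[4] = tzwzvqqv$zswyzwwx
  sorted[5] = v$zswyzwwxtzwzvqq
  sorted[6] = vqqv$zswyzwwxtzwz
  sorted[7] = wwxtzwzvqqv$zswyz
  sorted[8] = wxtzwzvqqv$zswyzw
  sorted[9] = wyzwwxtzwzvqqv$zs
  sorted[10] = wzvqqv$zswyzwwxtz
  sorted[11] = xtzwzvqqv$zswyzww
  sorted[12] = yzwwxtzwzvqqv$zsw
  sorted[13] = zswyzwwxtzwzvqqv$
  sorted[14] = zvqqv$zswyzwwxtzw
  sorted[15] = zwwxtzwzvqqv$zswy
  sorted[16] = zwzvqqv$zswyzwwxt
sorted[4] = tzwzvqqv$zswyzwwx

Answer: tzwzvqqv$zswyzwwx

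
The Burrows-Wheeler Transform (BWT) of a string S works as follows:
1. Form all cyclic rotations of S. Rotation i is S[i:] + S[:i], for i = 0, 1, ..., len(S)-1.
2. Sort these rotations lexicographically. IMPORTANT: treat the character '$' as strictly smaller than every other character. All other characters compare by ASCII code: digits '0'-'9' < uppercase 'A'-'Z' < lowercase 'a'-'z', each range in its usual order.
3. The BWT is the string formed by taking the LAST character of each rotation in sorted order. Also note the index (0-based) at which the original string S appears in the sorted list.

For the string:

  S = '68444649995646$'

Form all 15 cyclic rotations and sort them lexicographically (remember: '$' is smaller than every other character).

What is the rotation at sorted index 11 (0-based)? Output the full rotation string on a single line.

All 15 rotations (rotation i = S[i:]+S[:i]):
  rot[0] = 68444649995646$
  rot[1] = 8444649995646$6
  rot[2] = 444649995646$68
  rot[3] = 44649995646$684
  rot[4] = 4649995646$6844
  rot[5] = 649995646$68444
  rot[6] = 49995646$684446
  rot[7] = 9995646$6844464
  rot[8] = 995646$68444649
  rot[9] = 95646$684446499
  rot[10] = 5646$6844464999
  rot[11] = 646$68444649995
  rot[12] = 46$684446499956
  rot[13] = 6$6844464999564
  rot[14] = $68444649995646
Sorted (with $ < everything):
  sorted[0] = $68444649995646
  sorted[1] = 444649995646$68
  sorted[2] = 44649995646$684
  sorted[3] = 46$684446499956
  sorted[4] = 4649995646$6844
  sorted[5] = 49995646$684446
  sorted[6] = 5646$6844464999
  sorted[7] = 6$6844464999564
  sorted[8] = 646$68444649995
  sorted[9] = 649995646$68444
  sorted[10] = 68444649995646$
  sorted[11] = 8444649995646$6
  sorted[12] = 95646$684446499
  sorted[13] = 995646$68444649
  sorted[14] = 9995646$6844464
sorted[11] = 8444649995646$6

Answer: 8444649995646$6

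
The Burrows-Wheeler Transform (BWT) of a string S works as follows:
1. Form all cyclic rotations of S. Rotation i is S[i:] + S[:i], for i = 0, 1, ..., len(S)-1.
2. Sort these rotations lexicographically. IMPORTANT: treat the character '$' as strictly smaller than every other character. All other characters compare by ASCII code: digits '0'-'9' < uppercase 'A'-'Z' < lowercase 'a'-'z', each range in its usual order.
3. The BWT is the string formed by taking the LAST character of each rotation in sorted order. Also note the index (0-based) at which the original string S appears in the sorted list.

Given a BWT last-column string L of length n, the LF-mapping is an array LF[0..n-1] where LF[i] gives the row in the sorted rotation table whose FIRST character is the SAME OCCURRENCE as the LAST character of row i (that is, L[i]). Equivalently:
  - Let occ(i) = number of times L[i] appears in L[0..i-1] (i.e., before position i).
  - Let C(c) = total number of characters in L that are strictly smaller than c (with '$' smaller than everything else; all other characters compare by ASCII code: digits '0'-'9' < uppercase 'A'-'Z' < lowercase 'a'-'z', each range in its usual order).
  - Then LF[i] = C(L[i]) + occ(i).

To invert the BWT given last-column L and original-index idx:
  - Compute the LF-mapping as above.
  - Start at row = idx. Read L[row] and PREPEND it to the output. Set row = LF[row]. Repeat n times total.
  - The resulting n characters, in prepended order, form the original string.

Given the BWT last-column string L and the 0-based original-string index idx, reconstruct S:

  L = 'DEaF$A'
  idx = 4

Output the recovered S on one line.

Answer: FEAaD$

Derivation:
LF mapping: 2 3 5 4 0 1
Walk LF starting at row 4, prepending L[row]:
  step 1: row=4, L[4]='$', prepend. Next row=LF[4]=0
  step 2: row=0, L[0]='D', prepend. Next row=LF[0]=2
  step 3: row=2, L[2]='a', prepend. Next row=LF[2]=5
  step 4: row=5, L[5]='A', prepend. Next row=LF[5]=1
  step 5: row=1, L[1]='E', prepend. Next row=LF[1]=3
  step 6: row=3, L[3]='F', prepend. Next row=LF[3]=4
Reversed output: FEAaD$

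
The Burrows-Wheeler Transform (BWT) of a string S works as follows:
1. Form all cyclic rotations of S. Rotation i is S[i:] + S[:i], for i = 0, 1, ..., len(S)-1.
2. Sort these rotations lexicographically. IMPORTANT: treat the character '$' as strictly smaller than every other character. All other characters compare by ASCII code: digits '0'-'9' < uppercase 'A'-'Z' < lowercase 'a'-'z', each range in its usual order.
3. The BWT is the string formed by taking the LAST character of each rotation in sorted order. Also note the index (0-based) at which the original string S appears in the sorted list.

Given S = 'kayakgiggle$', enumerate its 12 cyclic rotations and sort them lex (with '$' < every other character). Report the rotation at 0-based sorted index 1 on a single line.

All 12 rotations (rotation i = S[i:]+S[:i]):
  rot[0] = kayakgiggle$
  rot[1] = ayakgiggle$k
  rot[2] = yakgiggle$ka
  rot[3] = akgiggle$kay
  rot[4] = kgiggle$kaya
  rot[5] = giggle$kayak
  rot[6] = iggle$kayakg
  rot[7] = ggle$kayakgi
  rot[8] = gle$kayakgig
  rot[9] = le$kayakgigg
  rot[10] = e$kayakgiggl
  rot[11] = $kayakgiggle
Sorted (with $ < everything):
  sorted[0] = $kayakgiggle
  sorted[1] = akgiggle$kay
  sorted[2] = ayakgiggle$k
  sorted[3] = e$kayakgiggl
  sorted[4] = ggle$kayakgi
  sorted[5] = giggle$kayak
  sorted[6] = gle$kayakgig
  sorted[7] = iggle$kayakg
  sorted[8] = kayakgiggle$
  sorted[9] = kgiggle$kaya
  sorted[10] = le$kayakgigg
  sorted[11] = yakgiggle$ka
sorted[1] = akgiggle$kay

Answer: akgiggle$kay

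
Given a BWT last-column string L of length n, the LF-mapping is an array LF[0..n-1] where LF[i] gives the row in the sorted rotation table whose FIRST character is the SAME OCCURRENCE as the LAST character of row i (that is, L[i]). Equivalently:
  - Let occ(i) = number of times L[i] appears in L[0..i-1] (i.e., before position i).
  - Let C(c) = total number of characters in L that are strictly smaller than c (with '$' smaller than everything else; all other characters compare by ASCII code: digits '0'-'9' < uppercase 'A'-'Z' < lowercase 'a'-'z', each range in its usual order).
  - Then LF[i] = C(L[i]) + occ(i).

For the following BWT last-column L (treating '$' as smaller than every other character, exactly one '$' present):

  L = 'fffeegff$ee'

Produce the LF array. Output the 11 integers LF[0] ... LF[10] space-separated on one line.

Char counts: '$':1, 'e':4, 'f':5, 'g':1
C (first-col start): C('$')=0, C('e')=1, C('f')=5, C('g')=10
L[0]='f': occ=0, LF[0]=C('f')+0=5+0=5
L[1]='f': occ=1, LF[1]=C('f')+1=5+1=6
L[2]='f': occ=2, LF[2]=C('f')+2=5+2=7
L[3]='e': occ=0, LF[3]=C('e')+0=1+0=1
L[4]='e': occ=1, LF[4]=C('e')+1=1+1=2
L[5]='g': occ=0, LF[5]=C('g')+0=10+0=10
L[6]='f': occ=3, LF[6]=C('f')+3=5+3=8
L[7]='f': occ=4, LF[7]=C('f')+4=5+4=9
L[8]='$': occ=0, LF[8]=C('$')+0=0+0=0
L[9]='e': occ=2, LF[9]=C('e')+2=1+2=3
L[10]='e': occ=3, LF[10]=C('e')+3=1+3=4

Answer: 5 6 7 1 2 10 8 9 0 3 4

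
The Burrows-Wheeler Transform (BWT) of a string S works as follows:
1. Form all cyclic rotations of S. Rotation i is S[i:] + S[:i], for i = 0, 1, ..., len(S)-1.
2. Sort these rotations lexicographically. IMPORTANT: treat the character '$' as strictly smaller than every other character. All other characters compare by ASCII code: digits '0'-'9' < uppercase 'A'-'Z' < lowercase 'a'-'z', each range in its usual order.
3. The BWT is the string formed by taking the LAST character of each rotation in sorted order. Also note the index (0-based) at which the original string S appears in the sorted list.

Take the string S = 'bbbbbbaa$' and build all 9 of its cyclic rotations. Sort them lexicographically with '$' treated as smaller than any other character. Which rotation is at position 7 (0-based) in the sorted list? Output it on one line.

All 9 rotations (rotation i = S[i:]+S[:i]):
  rot[0] = bbbbbbaa$
  rot[1] = bbbbbaa$b
  rot[2] = bbbbaa$bb
  rot[3] = bbbaa$bbb
  rot[4] = bbaa$bbbb
  rot[5] = baa$bbbbb
  rot[6] = aa$bbbbbb
  rot[7] = a$bbbbbba
  rot[8] = $bbbbbbaa
Sorted (with $ < everything):
  sorted[0] = $bbbbbbaa
  sorted[1] = a$bbbbbba
  sorted[2] = aa$bbbbbb
  sorted[3] = baa$bbbbb
  sorted[4] = bbaa$bbbb
  sorted[5] = bbbaa$bbb
  sorted[6] = bbbbaa$bb
  sorted[7] = bbbbbaa$b
  sorted[8] = bbbbbbaa$
sorted[7] = bbbbbaa$b

Answer: bbbbbaa$b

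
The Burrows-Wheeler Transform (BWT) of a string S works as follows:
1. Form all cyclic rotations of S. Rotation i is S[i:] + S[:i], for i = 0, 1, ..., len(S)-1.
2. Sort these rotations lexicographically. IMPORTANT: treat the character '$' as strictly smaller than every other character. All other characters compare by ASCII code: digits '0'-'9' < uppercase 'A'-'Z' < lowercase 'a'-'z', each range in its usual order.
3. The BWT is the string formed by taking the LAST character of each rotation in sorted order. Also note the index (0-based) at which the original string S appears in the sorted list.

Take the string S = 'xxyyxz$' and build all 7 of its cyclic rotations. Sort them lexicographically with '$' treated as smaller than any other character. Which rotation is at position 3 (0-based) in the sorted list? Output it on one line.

Answer: xz$xxyy

Derivation:
All 7 rotations (rotation i = S[i:]+S[:i]):
  rot[0] = xxyyxz$
  rot[1] = xyyxz$x
  rot[2] = yyxz$xx
  rot[3] = yxz$xxy
  rot[4] = xz$xxyy
  rot[5] = z$xxyyx
  rot[6] = $xxyyxz
Sorted (with $ < everything):
  sorted[0] = $xxyyxz
  sorted[1] = xxyyxz$
  sorted[2] = xyyxz$x
  sorted[3] = xz$xxyy
  sorted[4] = yxz$xxy
  sorted[5] = yyxz$xx
  sorted[6] = z$xxyyx
sorted[3] = xz$xxyy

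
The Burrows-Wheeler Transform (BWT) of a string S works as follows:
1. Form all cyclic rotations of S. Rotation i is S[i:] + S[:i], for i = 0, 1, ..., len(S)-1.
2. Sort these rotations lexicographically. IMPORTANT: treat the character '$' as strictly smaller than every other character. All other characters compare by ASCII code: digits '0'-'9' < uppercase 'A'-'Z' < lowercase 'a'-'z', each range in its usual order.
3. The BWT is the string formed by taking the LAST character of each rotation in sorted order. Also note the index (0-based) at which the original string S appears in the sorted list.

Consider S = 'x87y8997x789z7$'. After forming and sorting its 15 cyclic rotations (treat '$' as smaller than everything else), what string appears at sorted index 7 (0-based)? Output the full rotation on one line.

Answer: 89z7$x87y8997x7

Derivation:
All 15 rotations (rotation i = S[i:]+S[:i]):
  rot[0] = x87y8997x789z7$
  rot[1] = 87y8997x789z7$x
  rot[2] = 7y8997x789z7$x8
  rot[3] = y8997x789z7$x87
  rot[4] = 8997x789z7$x87y
  rot[5] = 997x789z7$x87y8
  rot[6] = 97x789z7$x87y89
  rot[7] = 7x789z7$x87y899
  rot[8] = x789z7$x87y8997
  rot[9] = 789z7$x87y8997x
  rot[10] = 89z7$x87y8997x7
  rot[11] = 9z7$x87y8997x78
  rot[12] = z7$x87y8997x789
  rot[13] = 7$x87y8997x789z
  rot[14] = $x87y8997x789z7
Sorted (with $ < everything):
  sorted[0] = $x87y8997x789z7
  sorted[1] = 7$x87y8997x789z
  sorted[2] = 789z7$x87y8997x
  sorted[3] = 7x789z7$x87y899
  sorted[4] = 7y8997x789z7$x8
  sorted[5] = 87y8997x789z7$x
  sorted[6] = 8997x789z7$x87y
  sorted[7] = 89z7$x87y8997x7
  sorted[8] = 97x789z7$x87y89
  sorted[9] = 997x789z7$x87y8
  sorted[10] = 9z7$x87y8997x78
  sorted[11] = x789z7$x87y8997
  sorted[12] = x87y8997x789z7$
  sorted[13] = y8997x789z7$x87
  sorted[14] = z7$x87y8997x789
sorted[7] = 89z7$x87y8997x7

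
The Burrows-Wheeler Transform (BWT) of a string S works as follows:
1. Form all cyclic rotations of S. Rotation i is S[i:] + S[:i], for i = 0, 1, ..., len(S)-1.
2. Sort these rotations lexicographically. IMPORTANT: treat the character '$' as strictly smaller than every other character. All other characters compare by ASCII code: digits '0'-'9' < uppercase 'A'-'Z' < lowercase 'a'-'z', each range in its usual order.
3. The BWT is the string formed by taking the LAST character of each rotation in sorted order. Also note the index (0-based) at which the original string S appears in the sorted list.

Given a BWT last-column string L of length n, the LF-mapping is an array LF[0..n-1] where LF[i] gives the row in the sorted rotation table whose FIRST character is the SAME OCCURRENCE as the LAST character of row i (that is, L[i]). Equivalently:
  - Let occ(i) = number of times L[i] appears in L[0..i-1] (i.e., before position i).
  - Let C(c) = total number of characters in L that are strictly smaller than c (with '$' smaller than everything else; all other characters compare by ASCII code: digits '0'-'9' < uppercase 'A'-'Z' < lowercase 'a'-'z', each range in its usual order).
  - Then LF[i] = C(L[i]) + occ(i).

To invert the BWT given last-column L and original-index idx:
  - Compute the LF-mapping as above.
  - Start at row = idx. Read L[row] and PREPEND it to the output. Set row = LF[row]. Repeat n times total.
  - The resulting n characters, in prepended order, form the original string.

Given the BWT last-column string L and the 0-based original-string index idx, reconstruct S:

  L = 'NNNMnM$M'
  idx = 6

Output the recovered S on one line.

Answer: NMNMMnN$

Derivation:
LF mapping: 4 5 6 1 7 2 0 3
Walk LF starting at row 6, prepending L[row]:
  step 1: row=6, L[6]='$', prepend. Next row=LF[6]=0
  step 2: row=0, L[0]='N', prepend. Next row=LF[0]=4
  step 3: row=4, L[4]='n', prepend. Next row=LF[4]=7
  step 4: row=7, L[7]='M', prepend. Next row=LF[7]=3
  step 5: row=3, L[3]='M', prepend. Next row=LF[3]=1
  step 6: row=1, L[1]='N', prepend. Next row=LF[1]=5
  step 7: row=5, L[5]='M', prepend. Next row=LF[5]=2
  step 8: row=2, L[2]='N', prepend. Next row=LF[2]=6
Reversed output: NMNMMnN$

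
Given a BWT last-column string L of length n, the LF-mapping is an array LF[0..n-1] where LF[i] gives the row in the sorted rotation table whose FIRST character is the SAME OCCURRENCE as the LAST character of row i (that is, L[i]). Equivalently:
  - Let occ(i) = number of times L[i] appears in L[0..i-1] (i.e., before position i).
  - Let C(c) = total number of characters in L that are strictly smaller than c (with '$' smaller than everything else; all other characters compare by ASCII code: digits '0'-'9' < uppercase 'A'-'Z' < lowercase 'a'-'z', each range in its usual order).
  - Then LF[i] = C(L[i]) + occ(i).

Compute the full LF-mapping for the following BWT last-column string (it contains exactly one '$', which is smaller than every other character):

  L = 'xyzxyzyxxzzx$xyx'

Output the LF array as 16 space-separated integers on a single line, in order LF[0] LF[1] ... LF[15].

Answer: 1 8 12 2 9 13 10 3 4 14 15 5 0 6 11 7

Derivation:
Char counts: '$':1, 'x':7, 'y':4, 'z':4
C (first-col start): C('$')=0, C('x')=1, C('y')=8, C('z')=12
L[0]='x': occ=0, LF[0]=C('x')+0=1+0=1
L[1]='y': occ=0, LF[1]=C('y')+0=8+0=8
L[2]='z': occ=0, LF[2]=C('z')+0=12+0=12
L[3]='x': occ=1, LF[3]=C('x')+1=1+1=2
L[4]='y': occ=1, LF[4]=C('y')+1=8+1=9
L[5]='z': occ=1, LF[5]=C('z')+1=12+1=13
L[6]='y': occ=2, LF[6]=C('y')+2=8+2=10
L[7]='x': occ=2, LF[7]=C('x')+2=1+2=3
L[8]='x': occ=3, LF[8]=C('x')+3=1+3=4
L[9]='z': occ=2, LF[9]=C('z')+2=12+2=14
L[10]='z': occ=3, LF[10]=C('z')+3=12+3=15
L[11]='x': occ=4, LF[11]=C('x')+4=1+4=5
L[12]='$': occ=0, LF[12]=C('$')+0=0+0=0
L[13]='x': occ=5, LF[13]=C('x')+5=1+5=6
L[14]='y': occ=3, LF[14]=C('y')+3=8+3=11
L[15]='x': occ=6, LF[15]=C('x')+6=1+6=7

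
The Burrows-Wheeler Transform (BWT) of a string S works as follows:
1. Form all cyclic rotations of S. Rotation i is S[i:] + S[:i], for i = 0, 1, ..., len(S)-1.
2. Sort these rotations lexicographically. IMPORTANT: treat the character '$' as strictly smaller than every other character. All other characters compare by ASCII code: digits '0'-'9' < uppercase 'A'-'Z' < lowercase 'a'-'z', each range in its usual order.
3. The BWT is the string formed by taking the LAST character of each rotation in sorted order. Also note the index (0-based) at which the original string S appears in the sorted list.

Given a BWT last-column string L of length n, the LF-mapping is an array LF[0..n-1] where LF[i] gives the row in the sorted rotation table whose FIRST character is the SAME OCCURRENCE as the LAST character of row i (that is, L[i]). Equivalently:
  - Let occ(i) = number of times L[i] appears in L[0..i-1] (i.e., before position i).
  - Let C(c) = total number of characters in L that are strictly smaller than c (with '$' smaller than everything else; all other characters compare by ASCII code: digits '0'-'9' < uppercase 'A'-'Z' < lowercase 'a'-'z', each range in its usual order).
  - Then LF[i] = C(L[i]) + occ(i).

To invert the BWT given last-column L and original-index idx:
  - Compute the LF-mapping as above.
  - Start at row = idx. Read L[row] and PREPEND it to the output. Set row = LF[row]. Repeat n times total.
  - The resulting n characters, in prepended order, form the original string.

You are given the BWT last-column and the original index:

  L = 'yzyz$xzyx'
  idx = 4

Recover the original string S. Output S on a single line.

Answer: yxzzxyzy$

Derivation:
LF mapping: 3 6 4 7 0 1 8 5 2
Walk LF starting at row 4, prepending L[row]:
  step 1: row=4, L[4]='$', prepend. Next row=LF[4]=0
  step 2: row=0, L[0]='y', prepend. Next row=LF[0]=3
  step 3: row=3, L[3]='z', prepend. Next row=LF[3]=7
  step 4: row=7, L[7]='y', prepend. Next row=LF[7]=5
  step 5: row=5, L[5]='x', prepend. Next row=LF[5]=1
  step 6: row=1, L[1]='z', prepend. Next row=LF[1]=6
  step 7: row=6, L[6]='z', prepend. Next row=LF[6]=8
  step 8: row=8, L[8]='x', prepend. Next row=LF[8]=2
  step 9: row=2, L[2]='y', prepend. Next row=LF[2]=4
Reversed output: yxzzxyzy$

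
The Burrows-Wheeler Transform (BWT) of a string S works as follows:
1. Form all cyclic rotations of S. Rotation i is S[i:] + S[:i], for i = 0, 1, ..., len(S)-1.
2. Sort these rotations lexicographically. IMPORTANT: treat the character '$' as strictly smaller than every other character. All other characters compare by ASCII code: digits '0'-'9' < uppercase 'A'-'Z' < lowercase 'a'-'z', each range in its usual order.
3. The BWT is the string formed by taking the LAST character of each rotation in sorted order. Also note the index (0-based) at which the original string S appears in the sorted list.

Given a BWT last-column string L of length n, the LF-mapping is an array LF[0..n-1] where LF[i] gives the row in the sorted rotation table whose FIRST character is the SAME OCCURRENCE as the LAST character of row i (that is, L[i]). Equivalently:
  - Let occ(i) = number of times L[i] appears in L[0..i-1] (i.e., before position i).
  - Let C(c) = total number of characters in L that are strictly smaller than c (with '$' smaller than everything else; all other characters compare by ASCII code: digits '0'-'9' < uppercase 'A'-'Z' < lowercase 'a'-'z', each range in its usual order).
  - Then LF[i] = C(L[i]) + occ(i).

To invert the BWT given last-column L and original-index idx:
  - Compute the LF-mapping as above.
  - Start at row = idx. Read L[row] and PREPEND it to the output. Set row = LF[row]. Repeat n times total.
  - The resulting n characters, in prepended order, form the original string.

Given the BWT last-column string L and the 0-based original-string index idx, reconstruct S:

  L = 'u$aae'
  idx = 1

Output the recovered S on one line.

LF mapping: 4 0 1 2 3
Walk LF starting at row 1, prepending L[row]:
  step 1: row=1, L[1]='$', prepend. Next row=LF[1]=0
  step 2: row=0, L[0]='u', prepend. Next row=LF[0]=4
  step 3: row=4, L[4]='e', prepend. Next row=LF[4]=3
  step 4: row=3, L[3]='a', prepend. Next row=LF[3]=2
  step 5: row=2, L[2]='a', prepend. Next row=LF[2]=1
Reversed output: aaeu$

Answer: aaeu$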